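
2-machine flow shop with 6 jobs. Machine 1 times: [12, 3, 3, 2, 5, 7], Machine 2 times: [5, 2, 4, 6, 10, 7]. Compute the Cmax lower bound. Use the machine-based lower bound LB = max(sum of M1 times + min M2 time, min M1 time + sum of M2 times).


LB1 = sum(M1 times) + min(M2 times) = 32 + 2 = 34
LB2 = min(M1 times) + sum(M2 times) = 2 + 34 = 36
Lower bound = max(LB1, LB2) = max(34, 36) = 36

36


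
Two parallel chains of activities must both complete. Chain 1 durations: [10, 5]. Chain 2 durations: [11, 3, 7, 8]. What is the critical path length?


Path A total = 10 + 5 = 15
Path B total = 11 + 3 + 7 + 8 = 29
Critical path = longest path = max(15, 29) = 29

29


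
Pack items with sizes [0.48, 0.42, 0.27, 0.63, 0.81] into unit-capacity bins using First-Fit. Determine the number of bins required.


Place items sequentially using First-Fit:
  Item 0.48 -> new Bin 1
  Item 0.42 -> Bin 1 (now 0.9)
  Item 0.27 -> new Bin 2
  Item 0.63 -> Bin 2 (now 0.9)
  Item 0.81 -> new Bin 3
Total bins used = 3

3


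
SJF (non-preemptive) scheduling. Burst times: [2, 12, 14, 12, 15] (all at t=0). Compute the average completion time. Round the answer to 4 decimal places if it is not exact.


SJF order (ascending): [2, 12, 12, 14, 15]
Completion times:
  Job 1: burst=2, C=2
  Job 2: burst=12, C=14
  Job 3: burst=12, C=26
  Job 4: burst=14, C=40
  Job 5: burst=15, C=55
Average completion = 137/5 = 27.4

27.4


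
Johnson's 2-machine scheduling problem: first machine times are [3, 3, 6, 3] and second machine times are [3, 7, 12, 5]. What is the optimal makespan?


Apply Johnson's rule:
  Group 1 (a <= b): [(1, 3, 3), (2, 3, 7), (4, 3, 5), (3, 6, 12)]
  Group 2 (a > b): []
Optimal job order: [1, 2, 4, 3]
Schedule:
  Job 1: M1 done at 3, M2 done at 6
  Job 2: M1 done at 6, M2 done at 13
  Job 4: M1 done at 9, M2 done at 18
  Job 3: M1 done at 15, M2 done at 30
Makespan = 30

30


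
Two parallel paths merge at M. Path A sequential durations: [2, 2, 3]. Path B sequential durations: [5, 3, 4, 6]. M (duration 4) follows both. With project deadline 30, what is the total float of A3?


Forward pass: ES(A3) = sum of predecessors on chain A = 4
EF = ES + duration = 4 + 3 = 7
Backward pass: LF(M) = deadline = 30; LS(M) = 30 - 4 = 26
LF(A3) = LS(M) - sum(successors on chain A) = 26 - 0 = 26
LS = LF - duration = 26 - 3 = 23
Total float = LS - ES = 23 - 4 = 19

19


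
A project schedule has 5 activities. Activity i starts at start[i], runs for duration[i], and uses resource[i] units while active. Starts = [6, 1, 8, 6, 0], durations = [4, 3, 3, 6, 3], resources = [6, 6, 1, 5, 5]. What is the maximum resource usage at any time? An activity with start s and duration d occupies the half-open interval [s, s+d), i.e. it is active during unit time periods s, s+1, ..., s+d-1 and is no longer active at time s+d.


Each activity i is active on [start_i, start_i + duration_i).
Compute total resource usage per time slot:
  t=0: active resources = [5], total = 5
  t=1: active resources = [6, 5], total = 11
  t=2: active resources = [6, 5], total = 11
  t=3: active resources = [6], total = 6
  t=4: active resources = [], total = 0
  t=5: active resources = [], total = 0
  t=6: active resources = [6, 5], total = 11
  t=7: active resources = [6, 5], total = 11
  t=8: active resources = [6, 1, 5], total = 12
  t=9: active resources = [6, 1, 5], total = 12
  t=10: active resources = [1, 5], total = 6
  t=11: active resources = [5], total = 5
Peak resource demand = 12

12


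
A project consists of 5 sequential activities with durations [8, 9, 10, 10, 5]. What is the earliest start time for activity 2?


Activity 2 starts after activities 1 through 1 complete.
Predecessor durations: [8]
ES = 8 = 8

8


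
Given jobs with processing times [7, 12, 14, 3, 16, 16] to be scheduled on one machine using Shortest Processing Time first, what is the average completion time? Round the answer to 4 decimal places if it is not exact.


Sort jobs by processing time (SPT order): [3, 7, 12, 14, 16, 16]
Compute completion times sequentially:
  Job 1: processing = 3, completes at 3
  Job 2: processing = 7, completes at 10
  Job 3: processing = 12, completes at 22
  Job 4: processing = 14, completes at 36
  Job 5: processing = 16, completes at 52
  Job 6: processing = 16, completes at 68
Sum of completion times = 191
Average completion time = 191/6 = 31.8333

31.8333


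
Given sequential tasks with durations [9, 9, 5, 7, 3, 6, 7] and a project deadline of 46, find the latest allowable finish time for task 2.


LF(activity 2) = deadline - sum of successor durations
Successors: activities 3 through 7 with durations [5, 7, 3, 6, 7]
Sum of successor durations = 28
LF = 46 - 28 = 18

18


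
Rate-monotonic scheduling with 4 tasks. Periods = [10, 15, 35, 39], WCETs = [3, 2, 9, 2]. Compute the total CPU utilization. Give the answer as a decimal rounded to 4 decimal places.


Compute individual utilizations (exact fractions):
  Task 1: C/T = 3/10 (approx. 0.3)
  Task 2: C/T = 2/15 (approx. 0.1333)
  Task 3: C/T = 9/35 (approx. 0.2571)
  Task 4: C/T = 2/39 (approx. 0.0513)
Total utilization U = 3/10 + 2/15 + 9/35 + 2/39 = 135/182
Rounded to 4 decimal places: U = 0.7418
RM (Liu & Layland) bound for 4 tasks = 0.756828; compare with U = 135/182 (approx. 0.741758)
U <= bound, so schedulable by RM sufficient condition.

0.7418


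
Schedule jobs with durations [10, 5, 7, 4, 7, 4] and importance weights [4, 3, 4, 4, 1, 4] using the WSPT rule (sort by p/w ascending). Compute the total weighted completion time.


Compute p/w ratios and sort ascending (WSPT): [(4, 4), (4, 4), (5, 3), (7, 4), (10, 4), (7, 1)]
Compute weighted completion times:
  Job (p=4,w=4): C=4, w*C=4*4=16
  Job (p=4,w=4): C=8, w*C=4*8=32
  Job (p=5,w=3): C=13, w*C=3*13=39
  Job (p=7,w=4): C=20, w*C=4*20=80
  Job (p=10,w=4): C=30, w*C=4*30=120
  Job (p=7,w=1): C=37, w*C=1*37=37
Total weighted completion time = 324

324


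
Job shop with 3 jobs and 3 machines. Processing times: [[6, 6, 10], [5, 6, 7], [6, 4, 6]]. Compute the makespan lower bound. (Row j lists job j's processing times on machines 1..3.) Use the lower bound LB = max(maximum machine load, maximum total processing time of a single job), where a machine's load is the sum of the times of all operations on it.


Machine loads:
  Machine 1: 6 + 5 + 6 = 17
  Machine 2: 6 + 6 + 4 = 16
  Machine 3: 10 + 7 + 6 = 23
Max machine load = 23
Job totals:
  Job 1: 22
  Job 2: 18
  Job 3: 16
Max job total = 22
Lower bound = max(23, 22) = 23

23


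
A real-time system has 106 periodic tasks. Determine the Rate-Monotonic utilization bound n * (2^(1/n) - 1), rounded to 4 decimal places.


Compute 2^(1/106) = 1.0065605511
Subtract 1: 1.0065605511 - 1 = 0.0065605511
Multiply by n: 106 * 0.0065605511 = 0.6954184166
Round to 4 dp: 0.6954

0.6954


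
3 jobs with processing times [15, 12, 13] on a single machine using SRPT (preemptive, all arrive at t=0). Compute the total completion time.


Since all jobs arrive at t=0, SRPT equals SPT ordering.
SPT order: [12, 13, 15]
Completion times:
  Job 1: p=12, C=12
  Job 2: p=13, C=25
  Job 3: p=15, C=40
Total completion time = 12 + 25 + 40 = 77

77


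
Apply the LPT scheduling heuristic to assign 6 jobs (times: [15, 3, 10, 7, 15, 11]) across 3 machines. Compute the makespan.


Sort jobs in decreasing order (LPT): [15, 15, 11, 10, 7, 3]
Assign each job to the least loaded machine:
  Machine 1: jobs [15, 7], load = 22
  Machine 2: jobs [15, 3], load = 18
  Machine 3: jobs [11, 10], load = 21
Makespan = max load = 22

22


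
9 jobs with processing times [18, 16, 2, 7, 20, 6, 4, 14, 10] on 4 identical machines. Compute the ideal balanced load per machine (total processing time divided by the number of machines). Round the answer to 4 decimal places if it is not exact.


Total processing time = 18 + 16 + 2 + 7 + 20 + 6 + 4 + 14 + 10 = 97
Number of machines = 4
Ideal balanced load = 97 / 4 = 24.25

24.25


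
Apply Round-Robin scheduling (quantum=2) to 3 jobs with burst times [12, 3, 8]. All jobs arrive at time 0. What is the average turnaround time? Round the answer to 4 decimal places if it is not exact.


Time quantum = 2
Execution trace:
  J1 runs 2 units, time = 2
  J2 runs 2 units, time = 4
  J3 runs 2 units, time = 6
  J1 runs 2 units, time = 8
  J2 runs 1 units, time = 9
  J3 runs 2 units, time = 11
  J1 runs 2 units, time = 13
  J3 runs 2 units, time = 15
  J1 runs 2 units, time = 17
  J3 runs 2 units, time = 19
  J1 runs 2 units, time = 21
  J1 runs 2 units, time = 23
Finish times: [23, 9, 19]
Average turnaround = 51/3 = 17.0

17.0


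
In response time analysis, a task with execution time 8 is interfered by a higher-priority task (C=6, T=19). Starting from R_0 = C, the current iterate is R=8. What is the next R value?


R_next = C + ceil(R_prev / T_hp) * C_hp
ceil(8 / 19) = ceil(0.4211) = 1
Interference = 1 * 6 = 6
R_next = 8 + 6 = 14

14


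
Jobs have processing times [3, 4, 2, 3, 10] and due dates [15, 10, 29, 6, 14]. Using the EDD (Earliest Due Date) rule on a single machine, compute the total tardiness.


Sort by due date (EDD order): [(3, 6), (4, 10), (10, 14), (3, 15), (2, 29)]
Compute completion times and tardiness:
  Job 1: p=3, d=6, C=3, tardiness=max(0,3-6)=0
  Job 2: p=4, d=10, C=7, tardiness=max(0,7-10)=0
  Job 3: p=10, d=14, C=17, tardiness=max(0,17-14)=3
  Job 4: p=3, d=15, C=20, tardiness=max(0,20-15)=5
  Job 5: p=2, d=29, C=22, tardiness=max(0,22-29)=0
Total tardiness = 8

8


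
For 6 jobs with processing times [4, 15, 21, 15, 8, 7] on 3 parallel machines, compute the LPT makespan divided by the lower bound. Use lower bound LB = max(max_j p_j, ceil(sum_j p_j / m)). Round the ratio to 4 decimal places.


LPT order: [21, 15, 15, 8, 7, 4]
Machine loads after assignment: [25, 23, 22]
LPT makespan = 25
Lower bound = max(max_job, ceil(total/3)) = max(21, 24) = 24
Ratio = 25 / 24 = 1.0417

1.0417


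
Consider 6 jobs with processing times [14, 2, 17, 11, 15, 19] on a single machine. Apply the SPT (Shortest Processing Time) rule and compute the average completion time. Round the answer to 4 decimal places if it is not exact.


Sort jobs by processing time (SPT order): [2, 11, 14, 15, 17, 19]
Compute completion times sequentially:
  Job 1: processing = 2, completes at 2
  Job 2: processing = 11, completes at 13
  Job 3: processing = 14, completes at 27
  Job 4: processing = 15, completes at 42
  Job 5: processing = 17, completes at 59
  Job 6: processing = 19, completes at 78
Sum of completion times = 221
Average completion time = 221/6 = 36.8333

36.8333


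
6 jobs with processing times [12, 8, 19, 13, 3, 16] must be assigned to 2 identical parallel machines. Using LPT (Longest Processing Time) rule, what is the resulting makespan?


Sort jobs in decreasing order (LPT): [19, 16, 13, 12, 8, 3]
Assign each job to the least loaded machine:
  Machine 1: jobs [19, 12, 3], load = 34
  Machine 2: jobs [16, 13, 8], load = 37
Makespan = max load = 37

37


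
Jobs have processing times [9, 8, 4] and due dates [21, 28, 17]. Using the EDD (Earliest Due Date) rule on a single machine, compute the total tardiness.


Sort by due date (EDD order): [(4, 17), (9, 21), (8, 28)]
Compute completion times and tardiness:
  Job 1: p=4, d=17, C=4, tardiness=max(0,4-17)=0
  Job 2: p=9, d=21, C=13, tardiness=max(0,13-21)=0
  Job 3: p=8, d=28, C=21, tardiness=max(0,21-28)=0
Total tardiness = 0

0


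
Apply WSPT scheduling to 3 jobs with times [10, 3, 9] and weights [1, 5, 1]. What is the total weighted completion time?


Compute p/w ratios and sort ascending (WSPT): [(3, 5), (9, 1), (10, 1)]
Compute weighted completion times:
  Job (p=3,w=5): C=3, w*C=5*3=15
  Job (p=9,w=1): C=12, w*C=1*12=12
  Job (p=10,w=1): C=22, w*C=1*22=22
Total weighted completion time = 49

49


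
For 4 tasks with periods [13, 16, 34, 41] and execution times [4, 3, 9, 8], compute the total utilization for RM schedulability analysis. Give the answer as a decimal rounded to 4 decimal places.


Compute individual utilizations (exact fractions):
  Task 1: C/T = 4/13 (approx. 0.3077)
  Task 2: C/T = 3/16 (approx. 0.1875)
  Task 3: C/T = 9/34 (approx. 0.2647)
  Task 4: C/T = 8/41 (approx. 0.1951)
Total utilization U = 4/13 + 3/16 + 9/34 + 8/41 = 138455/144976
Rounded to 4 decimal places: U = 0.9550
RM (Liu & Layland) bound for 4 tasks = 0.756828; compare with U = 138455/144976 (approx. 0.955020)
bound < U <= 1, so the RM sufficient condition is not met (inconclusive; an exact test such as response-time analysis is needed).

0.9550


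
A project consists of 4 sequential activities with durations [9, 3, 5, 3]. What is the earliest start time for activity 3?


Activity 3 starts after activities 1 through 2 complete.
Predecessor durations: [9, 3]
ES = 9 + 3 = 12

12


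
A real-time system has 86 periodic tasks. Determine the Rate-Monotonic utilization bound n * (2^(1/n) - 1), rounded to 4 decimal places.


Compute 2^(1/86) = 1.0080924190
Subtract 1: 1.0080924190 - 1 = 0.0080924190
Multiply by n: 86 * 0.0080924190 = 0.6959480340
Round to 4 dp: 0.6959

0.6959


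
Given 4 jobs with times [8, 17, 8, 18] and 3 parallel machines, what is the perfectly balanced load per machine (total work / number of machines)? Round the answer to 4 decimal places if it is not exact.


Total processing time = 8 + 17 + 8 + 18 = 51
Number of machines = 3
Ideal balanced load = 51 / 3 = 17.0

17.0


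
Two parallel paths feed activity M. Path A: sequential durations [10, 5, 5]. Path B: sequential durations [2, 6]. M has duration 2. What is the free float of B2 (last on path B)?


ES(B2) = sum of predecessors on chain B = 2
EF(B2) = ES + duration = 2 + 6 = 8
Successor of B2 is M. ES(M) = max(sum(A), sum(B)) = max(20, 8) = 20
Free float = ES(successor) - EF(current) = 20 - 8 = 12

12


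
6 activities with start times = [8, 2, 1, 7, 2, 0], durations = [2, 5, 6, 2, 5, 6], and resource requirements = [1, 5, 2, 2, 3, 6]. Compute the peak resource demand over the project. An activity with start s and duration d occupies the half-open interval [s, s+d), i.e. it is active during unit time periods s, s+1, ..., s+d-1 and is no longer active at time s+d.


Each activity i is active on [start_i, start_i + duration_i).
Compute total resource usage per time slot:
  t=0: active resources = [6], total = 6
  t=1: active resources = [2, 6], total = 8
  t=2: active resources = [5, 2, 3, 6], total = 16
  t=3: active resources = [5, 2, 3, 6], total = 16
  t=4: active resources = [5, 2, 3, 6], total = 16
  t=5: active resources = [5, 2, 3, 6], total = 16
  t=6: active resources = [5, 2, 3], total = 10
  t=7: active resources = [2], total = 2
  t=8: active resources = [1, 2], total = 3
  t=9: active resources = [1], total = 1
Peak resource demand = 16

16


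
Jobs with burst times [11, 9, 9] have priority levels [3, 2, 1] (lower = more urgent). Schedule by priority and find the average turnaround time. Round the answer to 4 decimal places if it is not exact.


Sort by priority (ascending = highest first):
Order: [(1, 9), (2, 9), (3, 11)]
Completion times:
  Priority 1, burst=9, C=9
  Priority 2, burst=9, C=18
  Priority 3, burst=11, C=29
Average turnaround = 56/3 = 18.6667

18.6667


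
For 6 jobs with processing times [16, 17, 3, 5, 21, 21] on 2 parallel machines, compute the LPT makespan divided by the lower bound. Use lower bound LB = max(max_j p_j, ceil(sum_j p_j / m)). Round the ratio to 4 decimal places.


LPT order: [21, 21, 17, 16, 5, 3]
Machine loads after assignment: [41, 42]
LPT makespan = 42
Lower bound = max(max_job, ceil(total/2)) = max(21, 42) = 42
Ratio = 42 / 42 = 1.0

1.0


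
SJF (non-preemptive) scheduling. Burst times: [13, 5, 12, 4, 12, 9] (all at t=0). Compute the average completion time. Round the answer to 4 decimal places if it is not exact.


SJF order (ascending): [4, 5, 9, 12, 12, 13]
Completion times:
  Job 1: burst=4, C=4
  Job 2: burst=5, C=9
  Job 3: burst=9, C=18
  Job 4: burst=12, C=30
  Job 5: burst=12, C=42
  Job 6: burst=13, C=55
Average completion = 158/6 = 26.3333

26.3333


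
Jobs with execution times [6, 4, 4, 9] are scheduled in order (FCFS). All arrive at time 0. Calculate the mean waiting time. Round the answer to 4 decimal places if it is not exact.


FCFS order (as given): [6, 4, 4, 9]
Waiting times:
  Job 1: wait = 0
  Job 2: wait = 6
  Job 3: wait = 10
  Job 4: wait = 14
Sum of waiting times = 30
Average waiting time = 30/4 = 7.5

7.5


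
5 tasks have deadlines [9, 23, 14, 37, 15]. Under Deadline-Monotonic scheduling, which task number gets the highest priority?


Sort tasks by relative deadline (ascending):
  Task 1: deadline = 9
  Task 3: deadline = 14
  Task 5: deadline = 15
  Task 2: deadline = 23
  Task 4: deadline = 37
Priority order (highest first): [1, 3, 5, 2, 4]
Highest priority task = 1

1


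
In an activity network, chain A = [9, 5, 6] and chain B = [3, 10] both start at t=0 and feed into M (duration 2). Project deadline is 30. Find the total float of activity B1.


Forward pass: ES(B1) = sum of predecessors on chain B = 0
EF = ES + duration = 0 + 3 = 3
Backward pass: LF(M) = deadline = 30; LS(M) = 30 - 2 = 28
LF(B1) = LS(M) - sum(successors on chain B) = 28 - 10 = 18
LS = LF - duration = 18 - 3 = 15
Total float = LS - ES = 15 - 0 = 15

15


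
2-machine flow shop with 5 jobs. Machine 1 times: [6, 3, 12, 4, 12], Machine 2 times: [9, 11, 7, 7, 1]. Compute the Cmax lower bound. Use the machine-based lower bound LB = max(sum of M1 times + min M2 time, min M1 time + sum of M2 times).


LB1 = sum(M1 times) + min(M2 times) = 37 + 1 = 38
LB2 = min(M1 times) + sum(M2 times) = 3 + 35 = 38
Lower bound = max(LB1, LB2) = max(38, 38) = 38

38


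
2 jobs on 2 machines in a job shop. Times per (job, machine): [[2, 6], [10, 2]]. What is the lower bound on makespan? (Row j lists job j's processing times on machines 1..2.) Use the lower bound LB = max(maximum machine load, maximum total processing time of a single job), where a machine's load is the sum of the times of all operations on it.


Machine loads:
  Machine 1: 2 + 10 = 12
  Machine 2: 6 + 2 = 8
Max machine load = 12
Job totals:
  Job 1: 8
  Job 2: 12
Max job total = 12
Lower bound = max(12, 12) = 12

12


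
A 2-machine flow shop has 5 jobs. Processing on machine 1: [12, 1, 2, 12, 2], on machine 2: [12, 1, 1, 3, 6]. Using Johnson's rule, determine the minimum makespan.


Apply Johnson's rule:
  Group 1 (a <= b): [(2, 1, 1), (5, 2, 6), (1, 12, 12)]
  Group 2 (a > b): [(4, 12, 3), (3, 2, 1)]
Optimal job order: [2, 5, 1, 4, 3]
Schedule:
  Job 2: M1 done at 1, M2 done at 2
  Job 5: M1 done at 3, M2 done at 9
  Job 1: M1 done at 15, M2 done at 27
  Job 4: M1 done at 27, M2 done at 30
  Job 3: M1 done at 29, M2 done at 31
Makespan = 31

31


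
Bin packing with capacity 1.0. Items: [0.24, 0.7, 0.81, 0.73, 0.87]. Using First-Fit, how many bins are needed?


Place items sequentially using First-Fit:
  Item 0.24 -> new Bin 1
  Item 0.7 -> Bin 1 (now 0.94)
  Item 0.81 -> new Bin 2
  Item 0.73 -> new Bin 3
  Item 0.87 -> new Bin 4
Total bins used = 4

4


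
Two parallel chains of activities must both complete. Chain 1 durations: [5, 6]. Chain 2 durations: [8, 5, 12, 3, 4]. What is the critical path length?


Path A total = 5 + 6 = 11
Path B total = 8 + 5 + 12 + 3 + 4 = 32
Critical path = longest path = max(11, 32) = 32

32


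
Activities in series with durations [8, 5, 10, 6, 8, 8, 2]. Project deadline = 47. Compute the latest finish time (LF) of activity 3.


LF(activity 3) = deadline - sum of successor durations
Successors: activities 4 through 7 with durations [6, 8, 8, 2]
Sum of successor durations = 24
LF = 47 - 24 = 23

23


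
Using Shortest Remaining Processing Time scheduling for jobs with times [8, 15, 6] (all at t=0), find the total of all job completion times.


Since all jobs arrive at t=0, SRPT equals SPT ordering.
SPT order: [6, 8, 15]
Completion times:
  Job 1: p=6, C=6
  Job 2: p=8, C=14
  Job 3: p=15, C=29
Total completion time = 6 + 14 + 29 = 49

49


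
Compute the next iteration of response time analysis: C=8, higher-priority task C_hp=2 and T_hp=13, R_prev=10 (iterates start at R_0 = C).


R_next = C + ceil(R_prev / T_hp) * C_hp
ceil(10 / 13) = ceil(0.7692) = 1
Interference = 1 * 2 = 2
R_next = 8 + 2 = 10
R_next = R_prev, so the iteration has converged (response time = 10).

10


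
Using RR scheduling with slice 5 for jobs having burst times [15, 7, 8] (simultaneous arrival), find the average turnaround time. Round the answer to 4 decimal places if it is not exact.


Time quantum = 5
Execution trace:
  J1 runs 5 units, time = 5
  J2 runs 5 units, time = 10
  J3 runs 5 units, time = 15
  J1 runs 5 units, time = 20
  J2 runs 2 units, time = 22
  J3 runs 3 units, time = 25
  J1 runs 5 units, time = 30
Finish times: [30, 22, 25]
Average turnaround = 77/3 = 25.6667

25.6667


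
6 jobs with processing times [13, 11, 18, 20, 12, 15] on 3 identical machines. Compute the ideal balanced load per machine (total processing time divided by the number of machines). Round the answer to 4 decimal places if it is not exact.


Total processing time = 13 + 11 + 18 + 20 + 12 + 15 = 89
Number of machines = 3
Ideal balanced load = 89 / 3 = 29.6667

29.6667


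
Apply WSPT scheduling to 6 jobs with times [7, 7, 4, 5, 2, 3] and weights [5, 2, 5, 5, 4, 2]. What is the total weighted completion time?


Compute p/w ratios and sort ascending (WSPT): [(2, 4), (4, 5), (5, 5), (7, 5), (3, 2), (7, 2)]
Compute weighted completion times:
  Job (p=2,w=4): C=2, w*C=4*2=8
  Job (p=4,w=5): C=6, w*C=5*6=30
  Job (p=5,w=5): C=11, w*C=5*11=55
  Job (p=7,w=5): C=18, w*C=5*18=90
  Job (p=3,w=2): C=21, w*C=2*21=42
  Job (p=7,w=2): C=28, w*C=2*28=56
Total weighted completion time = 281

281


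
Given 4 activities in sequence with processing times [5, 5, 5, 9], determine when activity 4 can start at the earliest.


Activity 4 starts after activities 1 through 3 complete.
Predecessor durations: [5, 5, 5]
ES = 5 + 5 + 5 = 15

15


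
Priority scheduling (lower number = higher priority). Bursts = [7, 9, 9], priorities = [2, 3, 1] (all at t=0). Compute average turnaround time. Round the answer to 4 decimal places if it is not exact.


Sort by priority (ascending = highest first):
Order: [(1, 9), (2, 7), (3, 9)]
Completion times:
  Priority 1, burst=9, C=9
  Priority 2, burst=7, C=16
  Priority 3, burst=9, C=25
Average turnaround = 50/3 = 16.6667

16.6667


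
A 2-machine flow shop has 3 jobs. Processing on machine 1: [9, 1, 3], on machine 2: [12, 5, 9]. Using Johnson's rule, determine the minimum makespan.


Apply Johnson's rule:
  Group 1 (a <= b): [(2, 1, 5), (3, 3, 9), (1, 9, 12)]
  Group 2 (a > b): []
Optimal job order: [2, 3, 1]
Schedule:
  Job 2: M1 done at 1, M2 done at 6
  Job 3: M1 done at 4, M2 done at 15
  Job 1: M1 done at 13, M2 done at 27
Makespan = 27

27


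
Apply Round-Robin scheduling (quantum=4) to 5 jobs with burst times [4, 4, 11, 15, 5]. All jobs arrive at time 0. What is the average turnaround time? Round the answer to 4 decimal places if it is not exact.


Time quantum = 4
Execution trace:
  J1 runs 4 units, time = 4
  J2 runs 4 units, time = 8
  J3 runs 4 units, time = 12
  J4 runs 4 units, time = 16
  J5 runs 4 units, time = 20
  J3 runs 4 units, time = 24
  J4 runs 4 units, time = 28
  J5 runs 1 units, time = 29
  J3 runs 3 units, time = 32
  J4 runs 4 units, time = 36
  J4 runs 3 units, time = 39
Finish times: [4, 8, 32, 39, 29]
Average turnaround = 112/5 = 22.4

22.4


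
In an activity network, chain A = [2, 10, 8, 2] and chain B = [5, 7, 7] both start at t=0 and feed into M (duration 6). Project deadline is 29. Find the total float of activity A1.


Forward pass: ES(A1) = sum of predecessors on chain A = 0
EF = ES + duration = 0 + 2 = 2
Backward pass: LF(M) = deadline = 29; LS(M) = 29 - 6 = 23
LF(A1) = LS(M) - sum(successors on chain A) = 23 - 20 = 3
LS = LF - duration = 3 - 2 = 1
Total float = LS - ES = 1 - 0 = 1

1


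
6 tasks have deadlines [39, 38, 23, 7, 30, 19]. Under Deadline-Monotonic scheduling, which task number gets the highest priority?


Sort tasks by relative deadline (ascending):
  Task 4: deadline = 7
  Task 6: deadline = 19
  Task 3: deadline = 23
  Task 5: deadline = 30
  Task 2: deadline = 38
  Task 1: deadline = 39
Priority order (highest first): [4, 6, 3, 5, 2, 1]
Highest priority task = 4

4


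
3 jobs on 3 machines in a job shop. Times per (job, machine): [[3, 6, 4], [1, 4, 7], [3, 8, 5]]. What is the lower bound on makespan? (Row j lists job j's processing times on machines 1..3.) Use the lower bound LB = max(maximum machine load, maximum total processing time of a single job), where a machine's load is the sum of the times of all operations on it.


Machine loads:
  Machine 1: 3 + 1 + 3 = 7
  Machine 2: 6 + 4 + 8 = 18
  Machine 3: 4 + 7 + 5 = 16
Max machine load = 18
Job totals:
  Job 1: 13
  Job 2: 12
  Job 3: 16
Max job total = 16
Lower bound = max(18, 16) = 18

18


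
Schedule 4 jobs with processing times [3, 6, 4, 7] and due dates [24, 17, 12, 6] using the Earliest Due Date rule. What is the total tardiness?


Sort by due date (EDD order): [(7, 6), (4, 12), (6, 17), (3, 24)]
Compute completion times and tardiness:
  Job 1: p=7, d=6, C=7, tardiness=max(0,7-6)=1
  Job 2: p=4, d=12, C=11, tardiness=max(0,11-12)=0
  Job 3: p=6, d=17, C=17, tardiness=max(0,17-17)=0
  Job 4: p=3, d=24, C=20, tardiness=max(0,20-24)=0
Total tardiness = 1

1


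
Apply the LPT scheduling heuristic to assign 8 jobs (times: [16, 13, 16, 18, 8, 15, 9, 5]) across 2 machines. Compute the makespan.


Sort jobs in decreasing order (LPT): [18, 16, 16, 15, 13, 9, 8, 5]
Assign each job to the least loaded machine:
  Machine 1: jobs [18, 15, 9, 8], load = 50
  Machine 2: jobs [16, 16, 13, 5], load = 50
Makespan = max load = 50

50


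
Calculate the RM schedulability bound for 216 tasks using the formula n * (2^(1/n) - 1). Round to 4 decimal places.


Compute 2^(1/216) = 1.0032141691
Subtract 1: 1.0032141691 - 1 = 0.0032141691
Multiply by n: 216 * 0.0032141691 = 0.6942605256
Round to 4 dp: 0.6943

0.6943


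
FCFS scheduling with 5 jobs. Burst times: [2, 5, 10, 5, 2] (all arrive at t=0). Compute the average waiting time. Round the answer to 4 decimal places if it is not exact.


FCFS order (as given): [2, 5, 10, 5, 2]
Waiting times:
  Job 1: wait = 0
  Job 2: wait = 2
  Job 3: wait = 7
  Job 4: wait = 17
  Job 5: wait = 22
Sum of waiting times = 48
Average waiting time = 48/5 = 9.6

9.6


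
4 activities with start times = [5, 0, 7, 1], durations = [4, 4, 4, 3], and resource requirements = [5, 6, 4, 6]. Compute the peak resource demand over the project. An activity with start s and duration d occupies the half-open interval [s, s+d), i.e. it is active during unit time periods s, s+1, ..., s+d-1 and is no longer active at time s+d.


Each activity i is active on [start_i, start_i + duration_i).
Compute total resource usage per time slot:
  t=0: active resources = [6], total = 6
  t=1: active resources = [6, 6], total = 12
  t=2: active resources = [6, 6], total = 12
  t=3: active resources = [6, 6], total = 12
  t=4: active resources = [], total = 0
  t=5: active resources = [5], total = 5
  t=6: active resources = [5], total = 5
  t=7: active resources = [5, 4], total = 9
  t=8: active resources = [5, 4], total = 9
  t=9: active resources = [4], total = 4
  t=10: active resources = [4], total = 4
Peak resource demand = 12

12


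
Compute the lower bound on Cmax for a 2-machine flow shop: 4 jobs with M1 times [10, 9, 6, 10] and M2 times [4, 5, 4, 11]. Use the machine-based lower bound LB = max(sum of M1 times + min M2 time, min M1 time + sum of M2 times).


LB1 = sum(M1 times) + min(M2 times) = 35 + 4 = 39
LB2 = min(M1 times) + sum(M2 times) = 6 + 24 = 30
Lower bound = max(LB1, LB2) = max(39, 30) = 39

39


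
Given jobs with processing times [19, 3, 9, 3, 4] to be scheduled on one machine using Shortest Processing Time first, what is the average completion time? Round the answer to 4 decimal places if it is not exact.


Sort jobs by processing time (SPT order): [3, 3, 4, 9, 19]
Compute completion times sequentially:
  Job 1: processing = 3, completes at 3
  Job 2: processing = 3, completes at 6
  Job 3: processing = 4, completes at 10
  Job 4: processing = 9, completes at 19
  Job 5: processing = 19, completes at 38
Sum of completion times = 76
Average completion time = 76/5 = 15.2

15.2


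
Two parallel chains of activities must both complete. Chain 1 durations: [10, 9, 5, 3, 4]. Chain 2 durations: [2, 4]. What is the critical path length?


Path A total = 10 + 9 + 5 + 3 + 4 = 31
Path B total = 2 + 4 = 6
Critical path = longest path = max(31, 6) = 31

31


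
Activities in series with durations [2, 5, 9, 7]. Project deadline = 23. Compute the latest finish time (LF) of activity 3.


LF(activity 3) = deadline - sum of successor durations
Successors: activities 4 through 4 with durations [7]
Sum of successor durations = 7
LF = 23 - 7 = 16

16


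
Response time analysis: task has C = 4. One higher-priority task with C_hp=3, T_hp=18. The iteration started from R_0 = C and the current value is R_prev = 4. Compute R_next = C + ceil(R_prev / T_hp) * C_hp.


R_next = C + ceil(R_prev / T_hp) * C_hp
ceil(4 / 18) = ceil(0.2222) = 1
Interference = 1 * 3 = 3
R_next = 4 + 3 = 7

7


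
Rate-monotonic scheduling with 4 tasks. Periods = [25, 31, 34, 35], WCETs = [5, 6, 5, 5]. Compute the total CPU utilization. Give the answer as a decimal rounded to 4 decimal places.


Compute individual utilizations (exact fractions):
  Task 1: C/T = 5/25 = 1/5 (approx. 0.2)
  Task 2: C/T = 6/31 (approx. 0.1935)
  Task 3: C/T = 5/34 (approx. 0.1471)
  Task 4: C/T = 5/35 = 1/7 (approx. 0.1429)
Total utilization U = 1/5 + 6/31 + 5/34 + 1/7 = 25213/36890
Rounded to 4 decimal places: U = 0.6835
RM (Liu & Layland) bound for 4 tasks = 0.756828; compare with U = 25213/36890 (approx. 0.683464)
U <= bound, so schedulable by RM sufficient condition.

0.6835


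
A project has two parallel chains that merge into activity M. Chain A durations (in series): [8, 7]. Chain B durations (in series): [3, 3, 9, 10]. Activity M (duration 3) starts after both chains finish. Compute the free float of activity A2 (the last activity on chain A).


ES(A2) = sum of predecessors on chain A = 8
EF(A2) = ES + duration = 8 + 7 = 15
Successor of A2 is M. ES(M) = max(sum(A), sum(B)) = max(15, 25) = 25
Free float = ES(successor) - EF(current) = 25 - 15 = 10

10


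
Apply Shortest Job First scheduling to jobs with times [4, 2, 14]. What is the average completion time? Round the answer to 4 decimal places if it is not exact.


SJF order (ascending): [2, 4, 14]
Completion times:
  Job 1: burst=2, C=2
  Job 2: burst=4, C=6
  Job 3: burst=14, C=20
Average completion = 28/3 = 9.3333

9.3333


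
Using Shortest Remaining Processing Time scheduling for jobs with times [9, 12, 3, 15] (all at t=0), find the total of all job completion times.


Since all jobs arrive at t=0, SRPT equals SPT ordering.
SPT order: [3, 9, 12, 15]
Completion times:
  Job 1: p=3, C=3
  Job 2: p=9, C=12
  Job 3: p=12, C=24
  Job 4: p=15, C=39
Total completion time = 3 + 12 + 24 + 39 = 78

78


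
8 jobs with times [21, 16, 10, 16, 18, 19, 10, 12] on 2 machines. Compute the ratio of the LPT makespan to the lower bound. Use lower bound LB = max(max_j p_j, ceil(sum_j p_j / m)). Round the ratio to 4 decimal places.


LPT order: [21, 19, 18, 16, 16, 12, 10, 10]
Machine loads after assignment: [63, 59]
LPT makespan = 63
Lower bound = max(max_job, ceil(total/2)) = max(21, 61) = 61
Ratio = 63 / 61 = 1.0328

1.0328


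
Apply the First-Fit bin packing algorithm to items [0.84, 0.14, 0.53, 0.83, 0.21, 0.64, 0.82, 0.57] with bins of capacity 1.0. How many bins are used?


Place items sequentially using First-Fit:
  Item 0.84 -> new Bin 1
  Item 0.14 -> Bin 1 (now 0.98)
  Item 0.53 -> new Bin 2
  Item 0.83 -> new Bin 3
  Item 0.21 -> Bin 2 (now 0.74)
  Item 0.64 -> new Bin 4
  Item 0.82 -> new Bin 5
  Item 0.57 -> new Bin 6
Total bins used = 6

6


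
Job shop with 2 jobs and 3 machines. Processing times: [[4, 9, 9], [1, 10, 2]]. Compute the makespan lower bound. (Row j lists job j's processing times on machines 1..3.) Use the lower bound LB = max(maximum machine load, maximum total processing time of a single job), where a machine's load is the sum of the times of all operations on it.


Machine loads:
  Machine 1: 4 + 1 = 5
  Machine 2: 9 + 10 = 19
  Machine 3: 9 + 2 = 11
Max machine load = 19
Job totals:
  Job 1: 22
  Job 2: 13
Max job total = 22
Lower bound = max(19, 22) = 22

22


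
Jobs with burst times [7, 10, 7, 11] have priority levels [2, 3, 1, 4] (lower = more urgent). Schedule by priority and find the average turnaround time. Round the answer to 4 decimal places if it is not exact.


Sort by priority (ascending = highest first):
Order: [(1, 7), (2, 7), (3, 10), (4, 11)]
Completion times:
  Priority 1, burst=7, C=7
  Priority 2, burst=7, C=14
  Priority 3, burst=10, C=24
  Priority 4, burst=11, C=35
Average turnaround = 80/4 = 20.0

20.0


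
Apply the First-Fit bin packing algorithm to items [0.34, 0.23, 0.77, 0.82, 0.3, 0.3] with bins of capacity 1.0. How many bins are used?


Place items sequentially using First-Fit:
  Item 0.34 -> new Bin 1
  Item 0.23 -> Bin 1 (now 0.57)
  Item 0.77 -> new Bin 2
  Item 0.82 -> new Bin 3
  Item 0.3 -> Bin 1 (now 0.87)
  Item 0.3 -> new Bin 4
Total bins used = 4

4


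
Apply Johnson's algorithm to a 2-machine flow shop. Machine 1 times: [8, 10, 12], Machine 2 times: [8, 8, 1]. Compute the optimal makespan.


Apply Johnson's rule:
  Group 1 (a <= b): [(1, 8, 8)]
  Group 2 (a > b): [(2, 10, 8), (3, 12, 1)]
Optimal job order: [1, 2, 3]
Schedule:
  Job 1: M1 done at 8, M2 done at 16
  Job 2: M1 done at 18, M2 done at 26
  Job 3: M1 done at 30, M2 done at 31
Makespan = 31

31


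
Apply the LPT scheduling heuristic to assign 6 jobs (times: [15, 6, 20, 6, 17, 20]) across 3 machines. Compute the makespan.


Sort jobs in decreasing order (LPT): [20, 20, 17, 15, 6, 6]
Assign each job to the least loaded machine:
  Machine 1: jobs [20, 6], load = 26
  Machine 2: jobs [20, 6], load = 26
  Machine 3: jobs [17, 15], load = 32
Makespan = max load = 32

32


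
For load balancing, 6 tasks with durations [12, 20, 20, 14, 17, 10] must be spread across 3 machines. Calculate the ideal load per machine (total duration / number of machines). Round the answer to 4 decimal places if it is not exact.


Total processing time = 12 + 20 + 20 + 14 + 17 + 10 = 93
Number of machines = 3
Ideal balanced load = 93 / 3 = 31.0

31.0


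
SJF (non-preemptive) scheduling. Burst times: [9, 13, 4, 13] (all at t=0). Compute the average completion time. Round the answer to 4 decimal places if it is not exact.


SJF order (ascending): [4, 9, 13, 13]
Completion times:
  Job 1: burst=4, C=4
  Job 2: burst=9, C=13
  Job 3: burst=13, C=26
  Job 4: burst=13, C=39
Average completion = 82/4 = 20.5

20.5


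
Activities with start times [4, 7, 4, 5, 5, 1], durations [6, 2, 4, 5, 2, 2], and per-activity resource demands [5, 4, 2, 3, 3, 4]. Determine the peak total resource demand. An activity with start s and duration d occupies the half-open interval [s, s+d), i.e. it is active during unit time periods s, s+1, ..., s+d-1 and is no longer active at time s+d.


Each activity i is active on [start_i, start_i + duration_i).
Compute total resource usage per time slot:
  t=0: active resources = [], total = 0
  t=1: active resources = [4], total = 4
  t=2: active resources = [4], total = 4
  t=3: active resources = [], total = 0
  t=4: active resources = [5, 2], total = 7
  t=5: active resources = [5, 2, 3, 3], total = 13
  t=6: active resources = [5, 2, 3, 3], total = 13
  t=7: active resources = [5, 4, 2, 3], total = 14
  t=8: active resources = [5, 4, 3], total = 12
  t=9: active resources = [5, 3], total = 8
Peak resource demand = 14

14


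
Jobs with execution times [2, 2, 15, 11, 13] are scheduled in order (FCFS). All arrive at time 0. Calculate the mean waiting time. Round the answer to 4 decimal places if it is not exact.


FCFS order (as given): [2, 2, 15, 11, 13]
Waiting times:
  Job 1: wait = 0
  Job 2: wait = 2
  Job 3: wait = 4
  Job 4: wait = 19
  Job 5: wait = 30
Sum of waiting times = 55
Average waiting time = 55/5 = 11.0

11.0


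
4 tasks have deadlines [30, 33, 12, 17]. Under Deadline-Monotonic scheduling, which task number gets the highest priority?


Sort tasks by relative deadline (ascending):
  Task 3: deadline = 12
  Task 4: deadline = 17
  Task 1: deadline = 30
  Task 2: deadline = 33
Priority order (highest first): [3, 4, 1, 2]
Highest priority task = 3

3


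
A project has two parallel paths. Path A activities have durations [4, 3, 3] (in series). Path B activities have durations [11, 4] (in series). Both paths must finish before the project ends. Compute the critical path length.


Path A total = 4 + 3 + 3 = 10
Path B total = 11 + 4 = 15
Critical path = longest path = max(10, 15) = 15

15


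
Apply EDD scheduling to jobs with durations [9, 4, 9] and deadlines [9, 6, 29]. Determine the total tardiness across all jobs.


Sort by due date (EDD order): [(4, 6), (9, 9), (9, 29)]
Compute completion times and tardiness:
  Job 1: p=4, d=6, C=4, tardiness=max(0,4-6)=0
  Job 2: p=9, d=9, C=13, tardiness=max(0,13-9)=4
  Job 3: p=9, d=29, C=22, tardiness=max(0,22-29)=0
Total tardiness = 4

4


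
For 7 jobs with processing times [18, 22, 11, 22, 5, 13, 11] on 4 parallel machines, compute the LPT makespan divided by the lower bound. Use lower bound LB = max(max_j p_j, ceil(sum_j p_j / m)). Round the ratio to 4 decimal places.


LPT order: [22, 22, 18, 13, 11, 11, 5]
Machine loads after assignment: [27, 22, 29, 24]
LPT makespan = 29
Lower bound = max(max_job, ceil(total/4)) = max(22, 26) = 26
Ratio = 29 / 26 = 1.1154

1.1154


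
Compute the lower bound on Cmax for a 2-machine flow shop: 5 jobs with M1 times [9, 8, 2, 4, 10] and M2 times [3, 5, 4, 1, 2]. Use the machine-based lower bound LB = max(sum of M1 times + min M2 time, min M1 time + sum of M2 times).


LB1 = sum(M1 times) + min(M2 times) = 33 + 1 = 34
LB2 = min(M1 times) + sum(M2 times) = 2 + 15 = 17
Lower bound = max(LB1, LB2) = max(34, 17) = 34

34


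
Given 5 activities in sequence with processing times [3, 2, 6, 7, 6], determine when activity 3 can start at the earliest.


Activity 3 starts after activities 1 through 2 complete.
Predecessor durations: [3, 2]
ES = 3 + 2 = 5

5


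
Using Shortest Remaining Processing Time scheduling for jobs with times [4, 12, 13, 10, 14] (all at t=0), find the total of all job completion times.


Since all jobs arrive at t=0, SRPT equals SPT ordering.
SPT order: [4, 10, 12, 13, 14]
Completion times:
  Job 1: p=4, C=4
  Job 2: p=10, C=14
  Job 3: p=12, C=26
  Job 4: p=13, C=39
  Job 5: p=14, C=53
Total completion time = 4 + 14 + 26 + 39 + 53 = 136

136


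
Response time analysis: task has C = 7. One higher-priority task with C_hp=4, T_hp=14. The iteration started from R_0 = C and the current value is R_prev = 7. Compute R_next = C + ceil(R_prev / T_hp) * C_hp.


R_next = C + ceil(R_prev / T_hp) * C_hp
ceil(7 / 14) = ceil(0.5) = 1
Interference = 1 * 4 = 4
R_next = 7 + 4 = 11

11


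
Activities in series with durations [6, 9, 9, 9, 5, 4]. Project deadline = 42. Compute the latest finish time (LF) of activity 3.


LF(activity 3) = deadline - sum of successor durations
Successors: activities 4 through 6 with durations [9, 5, 4]
Sum of successor durations = 18
LF = 42 - 18 = 24

24


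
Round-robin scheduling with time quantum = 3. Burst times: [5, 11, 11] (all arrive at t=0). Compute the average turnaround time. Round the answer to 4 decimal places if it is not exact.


Time quantum = 3
Execution trace:
  J1 runs 3 units, time = 3
  J2 runs 3 units, time = 6
  J3 runs 3 units, time = 9
  J1 runs 2 units, time = 11
  J2 runs 3 units, time = 14
  J3 runs 3 units, time = 17
  J2 runs 3 units, time = 20
  J3 runs 3 units, time = 23
  J2 runs 2 units, time = 25
  J3 runs 2 units, time = 27
Finish times: [11, 25, 27]
Average turnaround = 63/3 = 21.0

21.0
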